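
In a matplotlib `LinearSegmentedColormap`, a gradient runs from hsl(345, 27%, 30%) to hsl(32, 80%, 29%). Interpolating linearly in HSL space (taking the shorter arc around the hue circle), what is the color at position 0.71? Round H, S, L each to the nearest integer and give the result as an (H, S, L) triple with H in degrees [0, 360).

(18, 65, 29)

Hue: 32 − 345 = -313°, but |-313| > 180 so the shorter arc goes the other way: Δh = -313 + 360 = 47°.
H = 345 + 0.71 × (47) = 378.37 → 378 → 378 mod 360 = 18°
S = 27 + 0.71 × (80 − 27) = 64.63 → 65%
L = 30 + 0.71 × (29 − 30) = 29.29 → 29%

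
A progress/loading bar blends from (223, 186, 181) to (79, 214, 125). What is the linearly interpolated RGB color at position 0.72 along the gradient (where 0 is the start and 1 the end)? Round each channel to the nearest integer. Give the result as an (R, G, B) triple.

R = 223 + 0.72 × (79 − 223) = 223 + 0.72 × -144 = 119.32 → 119
G = 186 + 0.72 × (214 − 186) = 186 + 0.72 × 28 = 206.16 → 206
B = 181 + 0.72 × (125 − 181) = 181 + 0.72 × -56 = 140.68 → 141

(119, 206, 141)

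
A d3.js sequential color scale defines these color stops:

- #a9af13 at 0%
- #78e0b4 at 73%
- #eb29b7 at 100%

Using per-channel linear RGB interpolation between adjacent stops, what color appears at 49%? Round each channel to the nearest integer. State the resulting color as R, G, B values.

49% lies between the 0% and 73% stops, so the local fraction is t = (49 − 0)/(73 − 0) = 49/73 ≈ 0.6712.
#a9af13 → (169, 175, 19); #78e0b4 → (120, 224, 180).
R = 169 + 0.6712 × (120 − 169) = 136.111 → 136
G = 175 + 0.6712 × (224 − 175) = 207.889 → 208
B = 19 + 0.6712 × (180 − 19) = 127.063 → 127

(136, 208, 127)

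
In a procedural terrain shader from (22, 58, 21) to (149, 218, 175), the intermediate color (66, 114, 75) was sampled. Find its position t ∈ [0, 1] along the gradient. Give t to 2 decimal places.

Invert the lerp on the G channel (largest span, 160): t = (114 − 58) / (218 − 58) = 56/160 = 0.35.
Check on R: (66 − 22)/(149 − 22) = 0.3465 ✓

0.35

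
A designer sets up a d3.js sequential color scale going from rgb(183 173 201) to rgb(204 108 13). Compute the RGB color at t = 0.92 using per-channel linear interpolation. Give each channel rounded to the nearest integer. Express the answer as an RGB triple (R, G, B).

R = 183 + 0.92 × (204 − 183) = 183 + 0.92 × 21 = 202.32 → 202
G = 173 + 0.92 × (108 − 173) = 173 + 0.92 × -65 = 113.2 → 113
B = 201 + 0.92 × (13 − 201) = 201 + 0.92 × -188 = 28.04 → 28

(202, 113, 28)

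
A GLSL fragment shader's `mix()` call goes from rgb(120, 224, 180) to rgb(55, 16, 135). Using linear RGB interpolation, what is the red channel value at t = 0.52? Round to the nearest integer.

R = 120 + 0.52 × (55 − 120) = 86.2 → 86

86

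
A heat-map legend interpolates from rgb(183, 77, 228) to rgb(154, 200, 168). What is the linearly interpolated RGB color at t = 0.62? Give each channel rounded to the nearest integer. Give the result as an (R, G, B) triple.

R = 183 + 0.62 × (154 − 183) = 183 + 0.62 × -29 = 165.02 → 165
G = 77 + 0.62 × (200 − 77) = 77 + 0.62 × 123 = 153.26 → 153
B = 228 + 0.62 × (168 − 228) = 228 + 0.62 × -60 = 190.8 → 191

(165, 153, 191)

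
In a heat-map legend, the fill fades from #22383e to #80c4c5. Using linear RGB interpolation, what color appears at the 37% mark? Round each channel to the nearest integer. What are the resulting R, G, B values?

(69, 108, 112)

#22383e → (34, 56, 62); #80c4c5 → (128, 196, 197).
37% corresponds to t = 0.37.
R = 34 + 0.37 × (128 − 34) = 34 + 0.37 × 94 = 68.78 → 69
G = 56 + 0.37 × (196 − 56) = 56 + 0.37 × 140 = 107.8 → 108
B = 62 + 0.37 × (197 − 62) = 62 + 0.37 × 135 = 111.95 → 112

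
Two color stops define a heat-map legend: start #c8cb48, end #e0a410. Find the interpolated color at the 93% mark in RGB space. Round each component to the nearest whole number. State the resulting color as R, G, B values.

#c8cb48 → (200, 203, 72); #e0a410 → (224, 164, 16).
93% corresponds to t = 0.93.
R = 200 + 0.93 × (224 − 200) = 200 + 0.93 × 24 = 222.32 → 222
G = 203 + 0.93 × (164 − 203) = 203 + 0.93 × -39 = 166.73 → 167
B = 72 + 0.93 × (16 − 72) = 72 + 0.93 × -56 = 19.92 → 20

(222, 167, 20)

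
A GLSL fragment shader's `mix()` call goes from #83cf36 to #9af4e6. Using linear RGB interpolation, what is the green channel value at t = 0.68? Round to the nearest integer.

232

G₁ = 207 (from #83cf36), G₂ = 244 (from #9af4e6).
G = 207 + 0.68 × (244 − 207) = 232.16 → 232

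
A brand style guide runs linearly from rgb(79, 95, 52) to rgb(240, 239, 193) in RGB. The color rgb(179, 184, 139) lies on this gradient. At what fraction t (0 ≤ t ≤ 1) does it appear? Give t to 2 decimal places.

Invert the lerp on the R channel (largest span, 161): t = (179 − 79) / (240 − 79) = 100/161 = 0.62112.
Check on G: (184 − 95)/(239 − 95) = 0.6181 ✓

0.62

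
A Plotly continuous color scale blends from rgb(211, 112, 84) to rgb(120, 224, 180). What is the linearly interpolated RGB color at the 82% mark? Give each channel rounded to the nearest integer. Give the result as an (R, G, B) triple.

(136, 204, 163)

82% corresponds to t = 0.82.
R = 211 + 0.82 × (120 − 211) = 211 + 0.82 × -91 = 136.38 → 136
G = 112 + 0.82 × (224 − 112) = 112 + 0.82 × 112 = 203.84 → 204
B = 84 + 0.82 × (180 − 84) = 84 + 0.82 × 96 = 162.72 → 163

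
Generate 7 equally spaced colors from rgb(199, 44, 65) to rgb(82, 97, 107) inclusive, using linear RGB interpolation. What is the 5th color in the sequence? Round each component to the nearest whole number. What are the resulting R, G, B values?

With 7 swatches and endpoints inclusive, swatch 5 sits at t = (5 − 1)/(7 − 1) = 4/6 ≈ 0.6667.
R = 199 + 0.6667 × (82 − 199) = 120.996 → 121
G = 44 + 0.6667 × (97 − 44) = 79.335 → 79
B = 65 + 0.6667 × (107 − 65) = 93.001 → 93

(121, 79, 93)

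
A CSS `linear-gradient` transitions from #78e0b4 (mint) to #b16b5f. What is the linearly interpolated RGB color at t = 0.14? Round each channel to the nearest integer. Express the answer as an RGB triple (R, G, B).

#78e0b4 → (120, 224, 180); #b16b5f → (177, 107, 95).
R = 120 + 0.14 × (177 − 120) = 120 + 0.14 × 57 = 127.98 → 128
G = 224 + 0.14 × (107 − 224) = 224 + 0.14 × -117 = 207.62 → 208
B = 180 + 0.14 × (95 − 180) = 180 + 0.14 × -85 = 168.1 → 168

(128, 208, 168)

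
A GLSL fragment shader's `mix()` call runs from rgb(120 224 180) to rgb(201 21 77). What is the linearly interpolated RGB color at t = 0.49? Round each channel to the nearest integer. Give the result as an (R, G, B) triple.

(160, 125, 130)

R = 120 + 0.49 × (201 − 120) = 120 + 0.49 × 81 = 159.69 → 160
G = 224 + 0.49 × (21 − 224) = 224 + 0.49 × -203 = 124.53 → 125
B = 180 + 0.49 × (77 − 180) = 180 + 0.49 × -103 = 129.53 → 130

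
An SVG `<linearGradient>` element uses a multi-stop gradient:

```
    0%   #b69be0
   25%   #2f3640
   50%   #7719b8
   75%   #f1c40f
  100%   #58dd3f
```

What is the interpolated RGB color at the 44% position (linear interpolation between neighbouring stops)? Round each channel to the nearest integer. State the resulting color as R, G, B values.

(102, 32, 155)

44% lies between the 25% and 50% stops, so the local fraction is t = (44 − 25)/(50 − 25) = 19/25 ≈ 0.76.
#2f3640 → (47, 54, 64); #7719b8 → (119, 25, 184).
R = 47 + 0.76 × (119 − 47) = 101.72 → 102
G = 54 + 0.76 × (25 − 54) = 31.96 → 32
B = 64 + 0.76 × (184 − 64) = 155.2 → 155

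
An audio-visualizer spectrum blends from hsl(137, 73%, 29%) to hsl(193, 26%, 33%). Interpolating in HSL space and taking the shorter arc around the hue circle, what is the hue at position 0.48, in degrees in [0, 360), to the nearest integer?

Hue arc: Δh = 193 − 137 = 56° (|Δh| ≤ 180, already the shorter path).
H = 137 + 0.48 × (56) = 163.88 → 164°

164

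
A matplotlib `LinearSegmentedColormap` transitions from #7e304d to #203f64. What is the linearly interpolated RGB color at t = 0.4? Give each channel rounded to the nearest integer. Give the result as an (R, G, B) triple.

#7e304d → (126, 48, 77); #203f64 → (32, 63, 100).
R = 126 + 0.4 × (32 − 126) = 126 + 0.4 × -94 = 88.4 → 88
G = 48 + 0.4 × (63 − 48) = 48 + 0.4 × 15 = 54 → 54
B = 77 + 0.4 × (100 − 77) = 77 + 0.4 × 23 = 86.2 → 86
So the blended color is (88, 54, 86), about #583656.

(88, 54, 86)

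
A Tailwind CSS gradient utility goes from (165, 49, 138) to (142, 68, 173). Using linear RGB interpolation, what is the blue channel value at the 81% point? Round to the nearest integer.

166

B = 138 + 0.81 × (173 − 138) = 166.35 → 166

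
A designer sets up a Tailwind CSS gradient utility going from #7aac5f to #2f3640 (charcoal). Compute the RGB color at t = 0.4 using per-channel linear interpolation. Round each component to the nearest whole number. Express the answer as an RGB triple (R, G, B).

(92, 125, 83)

#7aac5f → (122, 172, 95); #2f3640 → (47, 54, 64).
R = 122 + 0.4 × (47 − 122) = 122 + 0.4 × -75 = 92 → 92
G = 172 + 0.4 × (54 − 172) = 172 + 0.4 × -118 = 124.8 → 125
B = 95 + 0.4 × (64 − 95) = 95 + 0.4 × -31 = 82.6 → 83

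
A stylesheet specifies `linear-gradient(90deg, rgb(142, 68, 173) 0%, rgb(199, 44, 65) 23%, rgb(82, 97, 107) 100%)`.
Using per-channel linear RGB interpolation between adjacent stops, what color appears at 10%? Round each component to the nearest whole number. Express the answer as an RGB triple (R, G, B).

(167, 58, 126)

10% lies between the 0% and 23% stops, so the local fraction is t = (10 − 0)/(23 − 0) = 10/23 ≈ 0.4348.
R = 142 + 0.4348 × (199 − 142) = 166.784 → 167
G = 68 + 0.4348 × (44 − 68) = 57.565 → 58
B = 173 + 0.4348 × (65 − 173) = 126.042 → 126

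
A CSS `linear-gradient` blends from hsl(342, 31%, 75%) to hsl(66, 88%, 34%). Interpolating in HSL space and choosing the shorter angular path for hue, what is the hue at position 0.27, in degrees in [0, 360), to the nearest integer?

Hue: 66 − 342 = -276°, but |-276| > 180 so the shorter arc goes the other way: Δh = -276 + 360 = 84°.
H = 342 + 0.27 × (84) = 364.68 → 365 → 365 mod 360 = 5°

5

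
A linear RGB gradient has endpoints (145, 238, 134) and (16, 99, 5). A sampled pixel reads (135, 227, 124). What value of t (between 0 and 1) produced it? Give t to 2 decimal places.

0.08

Invert the lerp on the G channel (largest span, 139): t = (227 − 238) / (99 − 238) = -11/-139 = 0.079137.
Check on R: (135 − 145)/(16 − 145) = 0.07752 ✓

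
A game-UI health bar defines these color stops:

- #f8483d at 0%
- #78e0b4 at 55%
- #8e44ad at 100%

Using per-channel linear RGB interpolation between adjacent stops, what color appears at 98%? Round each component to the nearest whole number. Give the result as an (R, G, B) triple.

98% lies between the 55% and 100% stops, so the local fraction is t = (98 − 55)/(100 − 55) = 43/45 ≈ 0.9556.
#78e0b4 → (120, 224, 180); #8e44ad → (142, 68, 173).
R = 120 + 0.9556 × (142 − 120) = 141.023 → 141
G = 224 + 0.9556 × (68 − 224) = 74.926 → 75
B = 180 + 0.9556 × (173 − 180) = 173.311 → 173

(141, 75, 173)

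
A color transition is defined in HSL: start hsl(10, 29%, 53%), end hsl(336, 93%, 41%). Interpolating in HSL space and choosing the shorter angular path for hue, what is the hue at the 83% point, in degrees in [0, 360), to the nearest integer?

342

Hue: 336 − 10 = 326°, but |326| > 180 so the shorter arc goes the other way: Δh = 326 − 360 = -34°.
H = 10 + 0.83 × (-34) = -18.22 → -18 → -18 mod 360 = 342°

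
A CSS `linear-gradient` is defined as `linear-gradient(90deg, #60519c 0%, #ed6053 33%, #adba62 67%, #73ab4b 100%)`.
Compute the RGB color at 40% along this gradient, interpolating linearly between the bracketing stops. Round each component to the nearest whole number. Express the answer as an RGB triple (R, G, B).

40% lies between the 33% and 67% stops, so the local fraction is t = (40 − 33)/(67 − 33) = 7/34 ≈ 0.2059.
#ed6053 → (237, 96, 83); #adba62 → (173, 186, 98).
R = 237 + 0.2059 × (173 − 237) = 223.822 → 224
G = 96 + 0.2059 × (186 − 96) = 114.531 → 115
B = 83 + 0.2059 × (98 − 83) = 86.088 → 86

(224, 115, 86)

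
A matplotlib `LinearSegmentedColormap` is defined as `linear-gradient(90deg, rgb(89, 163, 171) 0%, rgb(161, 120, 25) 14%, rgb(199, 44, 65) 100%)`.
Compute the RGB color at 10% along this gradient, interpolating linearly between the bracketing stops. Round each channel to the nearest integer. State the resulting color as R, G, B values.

(140, 132, 67)

10% lies between the 0% and 14% stops, so the local fraction is t = (10 − 0)/(14 − 0) = 10/14 ≈ 0.7143.
R = 89 + 0.7143 × (161 − 89) = 140.43 → 140
G = 163 + 0.7143 × (120 − 163) = 132.285 → 132
B = 171 + 0.7143 × (25 − 171) = 66.712 → 67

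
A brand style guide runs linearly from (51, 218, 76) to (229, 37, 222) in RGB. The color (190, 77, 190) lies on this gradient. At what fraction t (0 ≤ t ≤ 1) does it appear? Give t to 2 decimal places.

0.78

Invert the lerp on the G channel (largest span, 181): t = (77 − 218) / (37 − 218) = -141/-181 = 0.77901.
Check on R: (190 − 51)/(229 − 51) = 0.7809 ✓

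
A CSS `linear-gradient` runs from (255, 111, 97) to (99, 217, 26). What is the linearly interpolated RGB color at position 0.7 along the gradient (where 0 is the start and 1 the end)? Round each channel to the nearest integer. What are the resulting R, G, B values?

(146, 185, 47)

R = 255 + 0.7 × (99 − 255) = 255 + 0.7 × -156 = 145.8 → 146
G = 111 + 0.7 × (217 − 111) = 111 + 0.7 × 106 = 185.2 → 185
B = 97 + 0.7 × (26 − 97) = 97 + 0.7 × -71 = 47.3 → 47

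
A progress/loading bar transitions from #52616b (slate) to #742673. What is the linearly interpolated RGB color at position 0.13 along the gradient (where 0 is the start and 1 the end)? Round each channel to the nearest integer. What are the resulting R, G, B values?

(86, 89, 108)

#52616b → (82, 97, 107); #742673 → (116, 38, 115).
R = 82 + 0.13 × (116 − 82) = 82 + 0.13 × 34 = 86.42 → 86
G = 97 + 0.13 × (38 − 97) = 97 + 0.13 × -59 = 89.33 → 89
B = 107 + 0.13 × (115 − 107) = 107 + 0.13 × 8 = 108.04 → 108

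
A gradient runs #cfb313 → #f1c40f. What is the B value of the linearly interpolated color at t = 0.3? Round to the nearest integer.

18

B₁ = 19 (from #cfb313), B₂ = 15 (from #f1c40f).
B = 19 + 0.3 × (15 − 19) = 17.8 → 18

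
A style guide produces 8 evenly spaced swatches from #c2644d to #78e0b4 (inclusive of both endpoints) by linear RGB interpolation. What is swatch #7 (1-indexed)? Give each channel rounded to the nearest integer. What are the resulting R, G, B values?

(131, 206, 165)

With 8 swatches and endpoints inclusive, swatch 7 sits at t = (7 − 1)/(8 − 1) = 6/7 ≈ 0.8571.
#c2644d → (194, 100, 77); #78e0b4 → (120, 224, 180).
R = 194 + 0.8571 × (120 − 194) = 130.575 → 131
G = 100 + 0.8571 × (224 − 100) = 206.28 → 206
B = 77 + 0.8571 × (180 − 77) = 165.281 → 165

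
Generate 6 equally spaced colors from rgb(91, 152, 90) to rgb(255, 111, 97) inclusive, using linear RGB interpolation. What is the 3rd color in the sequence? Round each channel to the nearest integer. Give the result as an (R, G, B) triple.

With 6 swatches and endpoints inclusive, swatch 3 sits at t = (3 − 1)/(6 − 1) = 2/5 ≈ 0.4.
R = 91 + 0.4 × (255 − 91) = 156.6 → 157
G = 152 + 0.4 × (111 − 152) = 135.6 → 136
B = 90 + 0.4 × (97 − 90) = 92.8 → 93

(157, 136, 93)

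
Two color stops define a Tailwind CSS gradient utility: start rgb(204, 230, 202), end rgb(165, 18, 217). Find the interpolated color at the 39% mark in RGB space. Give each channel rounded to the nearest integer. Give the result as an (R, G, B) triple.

39% corresponds to t = 0.39.
R = 204 + 0.39 × (165 − 204) = 204 + 0.39 × -39 = 188.79 → 189
G = 230 + 0.39 × (18 − 230) = 230 + 0.39 × -212 = 147.32 → 147
B = 202 + 0.39 × (217 − 202) = 202 + 0.39 × 15 = 207.85 → 208
So the blended color is (189, 147, 208), about #bd93d0.

(189, 147, 208)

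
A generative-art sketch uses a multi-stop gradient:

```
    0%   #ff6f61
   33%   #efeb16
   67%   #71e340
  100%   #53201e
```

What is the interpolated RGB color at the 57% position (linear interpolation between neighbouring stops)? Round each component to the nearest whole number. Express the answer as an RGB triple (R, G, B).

57% lies between the 33% and 67% stops, so the local fraction is t = (57 − 33)/(67 − 33) = 24/34 ≈ 0.7059.
#efeb16 → (239, 235, 22); #71e340 → (113, 227, 64).
R = 239 + 0.7059 × (113 − 239) = 150.057 → 150
G = 235 + 0.7059 × (227 − 235) = 229.353 → 229
B = 22 + 0.7059 × (64 − 22) = 51.648 → 52

(150, 229, 52)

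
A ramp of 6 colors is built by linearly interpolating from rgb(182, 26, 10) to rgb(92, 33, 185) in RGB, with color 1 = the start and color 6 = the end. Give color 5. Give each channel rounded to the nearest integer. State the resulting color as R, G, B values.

With 6 swatches and endpoints inclusive, swatch 5 sits at t = (5 − 1)/(6 − 1) = 4/5 ≈ 0.8.
R = 182 + 0.8 × (92 − 182) = 110 → 110
G = 26 + 0.8 × (33 − 26) = 31.6 → 32
B = 10 + 0.8 × (185 − 10) = 150 → 150

(110, 32, 150)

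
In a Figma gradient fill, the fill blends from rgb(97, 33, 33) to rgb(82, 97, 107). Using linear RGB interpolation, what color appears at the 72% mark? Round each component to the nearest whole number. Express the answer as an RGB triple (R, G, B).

72% corresponds to t = 0.72.
R = 97 + 0.72 × (82 − 97) = 97 + 0.72 × -15 = 86.2 → 86
G = 33 + 0.72 × (97 − 33) = 33 + 0.72 × 64 = 79.08 → 79
B = 33 + 0.72 × (107 − 33) = 33 + 0.72 × 74 = 86.28 → 86

(86, 79, 86)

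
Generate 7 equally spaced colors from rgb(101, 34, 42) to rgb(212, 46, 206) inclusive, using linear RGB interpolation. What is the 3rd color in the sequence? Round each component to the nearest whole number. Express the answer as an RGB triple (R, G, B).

(138, 38, 97)

With 7 swatches and endpoints inclusive, swatch 3 sits at t = (3 − 1)/(7 − 1) = 2/6 ≈ 0.3333.
R = 101 + 0.3333 × (212 − 101) = 137.996 → 138
G = 34 + 0.3333 × (46 − 34) = 38 → 38
B = 42 + 0.3333 × (206 − 42) = 96.661 → 97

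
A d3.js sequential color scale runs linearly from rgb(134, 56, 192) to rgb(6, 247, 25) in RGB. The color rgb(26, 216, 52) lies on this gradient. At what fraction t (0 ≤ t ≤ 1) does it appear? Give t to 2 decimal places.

0.84

Invert the lerp on the G channel (largest span, 191): t = (216 − 56) / (247 − 56) = 160/191 = 0.8377.
Check on R: (26 − 134)/(6 − 134) = 0.8438 ✓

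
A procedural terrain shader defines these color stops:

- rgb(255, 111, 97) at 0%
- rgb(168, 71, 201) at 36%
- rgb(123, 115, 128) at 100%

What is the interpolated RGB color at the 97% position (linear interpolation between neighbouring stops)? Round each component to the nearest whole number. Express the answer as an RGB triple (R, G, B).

(125, 113, 131)

97% lies between the 36% and 100% stops, so the local fraction is t = (97 − 36)/(100 − 36) = 61/64 ≈ 0.9531.
R = 168 + 0.9531 × (123 − 168) = 125.111 → 125
G = 71 + 0.9531 × (115 − 71) = 112.936 → 113
B = 201 + 0.9531 × (128 − 201) = 131.424 → 131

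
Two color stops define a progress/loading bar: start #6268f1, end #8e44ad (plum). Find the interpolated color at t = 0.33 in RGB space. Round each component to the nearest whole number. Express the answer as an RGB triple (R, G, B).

#6268f1 → (98, 104, 241); #8e44ad → (142, 68, 173).
R = 98 + 0.33 × (142 − 98) = 98 + 0.33 × 44 = 112.52 → 113
G = 104 + 0.33 × (68 − 104) = 104 + 0.33 × -36 = 92.12 → 92
B = 241 + 0.33 × (173 − 241) = 241 + 0.33 × -68 = 218.56 → 219
So the blended color is (113, 92, 219), about #715cdb.

(113, 92, 219)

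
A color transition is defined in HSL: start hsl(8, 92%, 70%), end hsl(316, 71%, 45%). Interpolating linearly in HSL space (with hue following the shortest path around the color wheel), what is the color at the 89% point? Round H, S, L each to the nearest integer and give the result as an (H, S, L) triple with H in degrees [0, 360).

(322, 73, 48)

Hue: 316 − 8 = 308°, but |308| > 180 so the shorter arc goes the other way: Δh = 308 − 360 = -52°.
H = 8 + 0.89 × (-52) = -38.28 → -38 → -38 mod 360 = 322°
S = 92 + 0.89 × (71 − 92) = 73.31 → 73%
L = 70 + 0.89 × (45 − 70) = 47.75 → 48%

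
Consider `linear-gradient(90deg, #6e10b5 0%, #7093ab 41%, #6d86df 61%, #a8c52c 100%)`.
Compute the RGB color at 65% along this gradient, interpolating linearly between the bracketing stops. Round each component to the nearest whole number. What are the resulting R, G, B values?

(115, 140, 205)

65% lies between the 61% and 100% stops, so the local fraction is t = (65 − 61)/(100 − 61) = 4/39 ≈ 0.1026.
#6d86df → (109, 134, 223); #a8c52c → (168, 197, 44).
R = 109 + 0.1026 × (168 − 109) = 115.053 → 115
G = 134 + 0.1026 × (197 − 134) = 140.464 → 140
B = 223 + 0.1026 × (44 − 223) = 204.635 → 205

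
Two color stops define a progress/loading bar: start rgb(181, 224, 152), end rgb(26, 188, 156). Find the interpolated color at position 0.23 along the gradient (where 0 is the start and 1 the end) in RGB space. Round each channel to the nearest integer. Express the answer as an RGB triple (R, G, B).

(145, 216, 153)

R = 181 + 0.23 × (26 − 181) = 181 + 0.23 × -155 = 145.35 → 145
G = 224 + 0.23 × (188 − 224) = 224 + 0.23 × -36 = 215.72 → 216
B = 152 + 0.23 × (156 − 152) = 152 + 0.23 × 4 = 152.92 → 153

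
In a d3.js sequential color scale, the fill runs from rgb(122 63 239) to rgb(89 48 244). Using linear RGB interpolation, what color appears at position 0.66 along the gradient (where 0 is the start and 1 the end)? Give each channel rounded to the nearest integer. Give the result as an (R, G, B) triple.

R = 122 + 0.66 × (89 − 122) = 122 + 0.66 × -33 = 100.22 → 100
G = 63 + 0.66 × (48 − 63) = 63 + 0.66 × -15 = 53.1 → 53
B = 239 + 0.66 × (244 − 239) = 239 + 0.66 × 5 = 242.3 → 242
So the blended color is (100, 53, 242), about #6435f2.

(100, 53, 242)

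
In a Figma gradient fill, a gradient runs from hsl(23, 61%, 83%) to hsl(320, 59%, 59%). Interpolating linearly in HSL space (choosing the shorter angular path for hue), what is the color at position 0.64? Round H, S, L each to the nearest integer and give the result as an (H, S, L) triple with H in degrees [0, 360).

(343, 60, 68)

Hue: 320 − 23 = 297°, but |297| > 180 so the shorter arc goes the other way: Δh = 297 − 360 = -63°.
H = 23 + 0.64 × (-63) = -17.32 → -17 → -17 mod 360 = 343°
S = 61 + 0.64 × (59 − 61) = 59.72 → 60%
L = 83 + 0.64 × (59 − 83) = 67.64 → 68%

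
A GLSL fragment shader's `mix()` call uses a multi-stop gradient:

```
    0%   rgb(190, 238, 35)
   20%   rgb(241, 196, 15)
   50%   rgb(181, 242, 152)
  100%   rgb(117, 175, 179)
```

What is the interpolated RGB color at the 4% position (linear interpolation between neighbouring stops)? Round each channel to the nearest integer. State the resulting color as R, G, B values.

(200, 230, 31)

4% lies between the 0% and 20% stops, so the local fraction is t = (4 − 0)/(20 − 0) = 4/20 ≈ 0.2.
R = 190 + 0.2 × (241 − 190) = 200.2 → 200
G = 238 + 0.2 × (196 − 238) = 229.6 → 230
B = 35 + 0.2 × (15 − 35) = 31 → 31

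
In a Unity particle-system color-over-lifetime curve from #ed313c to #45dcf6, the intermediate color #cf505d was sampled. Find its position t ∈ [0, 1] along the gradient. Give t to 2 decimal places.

Invert the lerp on the B channel (largest span, 186): t = (93 − 60) / (246 − 60) = 33/186 = 0.17742.
Check on R: (207 − 237)/(69 − 237) = 0.1786 ✓

0.18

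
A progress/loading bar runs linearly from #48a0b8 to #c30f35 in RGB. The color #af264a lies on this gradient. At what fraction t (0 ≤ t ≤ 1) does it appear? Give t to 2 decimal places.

Invert the lerp on the G channel (largest span, 145): t = (38 − 160) / (15 − 160) = -122/-145 = 0.84138.
Check on R: (175 − 72)/(195 − 72) = 0.8374 ✓

0.84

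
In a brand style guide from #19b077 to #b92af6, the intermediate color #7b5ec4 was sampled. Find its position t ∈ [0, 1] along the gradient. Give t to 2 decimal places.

0.61

Invert the lerp on the R channel (largest span, 160): t = (123 − 25) / (185 − 25) = 98/160 = 0.6125.
Check on G: (94 − 176)/(42 − 176) = 0.6119 ✓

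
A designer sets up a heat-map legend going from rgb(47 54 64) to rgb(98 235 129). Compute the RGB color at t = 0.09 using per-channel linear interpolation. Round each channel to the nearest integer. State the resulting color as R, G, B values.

R = 47 + 0.09 × (98 − 47) = 47 + 0.09 × 51 = 51.59 → 52
G = 54 + 0.09 × (235 − 54) = 54 + 0.09 × 181 = 70.29 → 70
B = 64 + 0.09 × (129 − 64) = 64 + 0.09 × 65 = 69.85 → 70

(52, 70, 70)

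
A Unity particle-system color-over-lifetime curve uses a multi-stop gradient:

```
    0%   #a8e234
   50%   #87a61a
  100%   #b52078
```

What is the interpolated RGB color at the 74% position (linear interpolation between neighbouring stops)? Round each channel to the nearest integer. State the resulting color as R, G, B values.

74% lies between the 50% and 100% stops, so the local fraction is t = (74 − 50)/(100 − 50) = 24/50 ≈ 0.48.
#87a61a → (135, 166, 26); #b52078 → (181, 32, 120).
R = 135 + 0.48 × (181 − 135) = 157.08 → 157
G = 166 + 0.48 × (32 − 166) = 101.68 → 102
B = 26 + 0.48 × (120 − 26) = 71.12 → 71

(157, 102, 71)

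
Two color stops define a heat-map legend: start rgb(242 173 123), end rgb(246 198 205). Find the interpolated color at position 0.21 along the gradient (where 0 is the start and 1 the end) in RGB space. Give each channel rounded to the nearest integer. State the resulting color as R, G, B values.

(243, 178, 140)

R = 242 + 0.21 × (246 − 242) = 242 + 0.21 × 4 = 242.84 → 243
G = 173 + 0.21 × (198 − 173) = 173 + 0.21 × 25 = 178.25 → 178
B = 123 + 0.21 × (205 − 123) = 123 + 0.21 × 82 = 140.22 → 140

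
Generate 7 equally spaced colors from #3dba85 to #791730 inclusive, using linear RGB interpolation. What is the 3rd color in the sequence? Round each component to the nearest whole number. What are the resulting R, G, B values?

(81, 132, 105)

With 7 swatches and endpoints inclusive, swatch 3 sits at t = (3 − 1)/(7 − 1) = 2/6 ≈ 0.3333.
#3dba85 → (61, 186, 133); #791730 → (121, 23, 48).
R = 61 + 0.3333 × (121 − 61) = 80.998 → 81
G = 186 + 0.3333 × (23 − 186) = 131.672 → 132
B = 133 + 0.3333 × (48 − 133) = 104.669 → 105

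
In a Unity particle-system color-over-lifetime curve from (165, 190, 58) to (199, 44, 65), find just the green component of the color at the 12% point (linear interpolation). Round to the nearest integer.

G = 190 + 0.12 × (44 − 190) = 172.48 → 172

172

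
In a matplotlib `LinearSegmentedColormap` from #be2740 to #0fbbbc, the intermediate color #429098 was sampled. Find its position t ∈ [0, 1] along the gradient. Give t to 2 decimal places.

Invert the lerp on the R channel (largest span, 175): t = (66 − 190) / (15 − 190) = -124/-175 = 0.70857.
Check on G: (144 − 39)/(187 − 39) = 0.7095 ✓

0.71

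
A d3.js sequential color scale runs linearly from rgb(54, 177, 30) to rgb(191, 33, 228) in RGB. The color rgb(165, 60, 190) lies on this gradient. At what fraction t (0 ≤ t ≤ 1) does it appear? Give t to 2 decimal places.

Invert the lerp on the B channel (largest span, 198): t = (190 − 30) / (228 − 30) = 160/198 = 0.80808.
Check on R: (165 − 54)/(191 − 54) = 0.8102 ✓

0.81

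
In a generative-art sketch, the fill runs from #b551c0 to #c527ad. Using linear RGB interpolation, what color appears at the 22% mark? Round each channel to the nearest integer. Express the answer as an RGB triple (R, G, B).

#b551c0 → (181, 81, 192); #c527ad → (197, 39, 173).
22% corresponds to t = 0.22.
R = 181 + 0.22 × (197 − 181) = 181 + 0.22 × 16 = 184.52 → 185
G = 81 + 0.22 × (39 − 81) = 81 + 0.22 × -42 = 71.76 → 72
B = 192 + 0.22 × (173 − 192) = 192 + 0.22 × -19 = 187.82 → 188

(185, 72, 188)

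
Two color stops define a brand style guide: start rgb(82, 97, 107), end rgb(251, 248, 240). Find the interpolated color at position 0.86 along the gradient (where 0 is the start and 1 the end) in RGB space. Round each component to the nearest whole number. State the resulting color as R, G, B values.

(227, 227, 221)

R = 82 + 0.86 × (251 − 82) = 82 + 0.86 × 169 = 227.34 → 227
G = 97 + 0.86 × (248 − 97) = 97 + 0.86 × 151 = 226.86 → 227
B = 107 + 0.86 × (240 − 107) = 107 + 0.86 × 133 = 221.38 → 221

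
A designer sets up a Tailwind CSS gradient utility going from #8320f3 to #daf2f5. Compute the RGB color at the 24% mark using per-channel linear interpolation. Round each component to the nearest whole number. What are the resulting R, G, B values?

#8320f3 → (131, 32, 243); #daf2f5 → (218, 242, 245).
24% corresponds to t = 0.24.
R = 131 + 0.24 × (218 − 131) = 131 + 0.24 × 87 = 151.88 → 152
G = 32 + 0.24 × (242 − 32) = 32 + 0.24 × 210 = 82.4 → 82
B = 243 + 0.24 × (245 − 243) = 243 + 0.24 × 2 = 243.48 → 243
So the blended color is (152, 82, 243), about #9852f3.

(152, 82, 243)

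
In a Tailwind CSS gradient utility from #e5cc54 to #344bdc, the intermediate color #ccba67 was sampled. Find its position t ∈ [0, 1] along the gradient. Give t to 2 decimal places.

0.14

Invert the lerp on the R channel (largest span, 177): t = (204 − 229) / (52 − 229) = -25/-177 = 0.14124.
Check on G: (186 − 204)/(75 − 204) = 0.1395 ✓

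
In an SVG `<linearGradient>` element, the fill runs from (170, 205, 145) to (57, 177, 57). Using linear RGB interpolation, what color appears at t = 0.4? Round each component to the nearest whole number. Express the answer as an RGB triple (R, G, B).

R = 170 + 0.4 × (57 − 170) = 170 + 0.4 × -113 = 124.8 → 125
G = 205 + 0.4 × (177 − 205) = 205 + 0.4 × -28 = 193.8 → 194
B = 145 + 0.4 × (57 − 145) = 145 + 0.4 × -88 = 109.8 → 110

(125, 194, 110)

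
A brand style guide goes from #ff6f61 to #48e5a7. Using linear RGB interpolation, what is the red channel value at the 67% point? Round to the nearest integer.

132

R₁ = 255 (from #ff6f61), R₂ = 72 (from #48e5a7).
R = 255 + 0.67 × (72 − 255) = 132.39 → 132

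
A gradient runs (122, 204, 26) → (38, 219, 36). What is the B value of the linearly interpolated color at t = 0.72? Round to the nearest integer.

B = 26 + 0.72 × (36 − 26) = 33.2 → 33

33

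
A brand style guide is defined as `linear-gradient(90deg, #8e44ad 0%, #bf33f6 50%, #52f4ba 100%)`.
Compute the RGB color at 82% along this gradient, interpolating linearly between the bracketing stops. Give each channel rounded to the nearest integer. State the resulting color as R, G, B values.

(121, 175, 208)

82% lies between the 50% and 100% stops, so the local fraction is t = (82 − 50)/(100 − 50) = 32/50 ≈ 0.64.
#bf33f6 → (191, 51, 246); #52f4ba → (82, 244, 186).
R = 191 + 0.64 × (82 − 191) = 121.24 → 121
G = 51 + 0.64 × (244 − 51) = 174.52 → 175
B = 246 + 0.64 × (186 − 246) = 207.6 → 208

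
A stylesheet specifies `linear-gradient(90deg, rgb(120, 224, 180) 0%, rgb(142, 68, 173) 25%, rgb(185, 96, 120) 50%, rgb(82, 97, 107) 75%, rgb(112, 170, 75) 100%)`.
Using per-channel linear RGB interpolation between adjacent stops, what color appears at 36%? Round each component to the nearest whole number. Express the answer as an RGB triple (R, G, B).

(161, 80, 150)

36% lies between the 25% and 50% stops, so the local fraction is t = (36 − 25)/(50 − 25) = 11/25 ≈ 0.44.
R = 142 + 0.44 × (185 − 142) = 160.92 → 161
G = 68 + 0.44 × (96 − 68) = 80.32 → 80
B = 173 + 0.44 × (120 − 173) = 149.68 → 150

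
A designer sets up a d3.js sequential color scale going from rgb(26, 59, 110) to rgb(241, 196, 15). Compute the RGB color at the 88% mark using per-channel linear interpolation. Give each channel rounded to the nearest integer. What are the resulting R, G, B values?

(215, 180, 26)

88% corresponds to t = 0.88.
R = 26 + 0.88 × (241 − 26) = 26 + 0.88 × 215 = 215.2 → 215
G = 59 + 0.88 × (196 − 59) = 59 + 0.88 × 137 = 179.56 → 180
B = 110 + 0.88 × (15 − 110) = 110 + 0.88 × -95 = 26.4 → 26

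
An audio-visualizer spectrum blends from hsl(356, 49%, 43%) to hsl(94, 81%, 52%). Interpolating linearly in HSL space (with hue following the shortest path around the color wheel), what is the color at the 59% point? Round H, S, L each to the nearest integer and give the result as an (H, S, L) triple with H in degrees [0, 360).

(54, 68, 48)

Hue: 94 − 356 = -262°, but |-262| > 180 so the shorter arc goes the other way: Δh = -262 + 360 = 98°.
H = 356 + 0.59 × (98) = 413.82 → 414 → 414 mod 360 = 54°
S = 49 + 0.59 × (81 − 49) = 67.88 → 68%
L = 43 + 0.59 × (52 − 43) = 48.31 → 48%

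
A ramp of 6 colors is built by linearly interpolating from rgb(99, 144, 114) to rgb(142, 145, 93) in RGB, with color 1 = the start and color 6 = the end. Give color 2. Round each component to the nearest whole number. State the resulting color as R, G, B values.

With 6 swatches and endpoints inclusive, swatch 2 sits at t = (2 − 1)/(6 − 1) = 1/5 ≈ 0.2.
R = 99 + 0.2 × (142 − 99) = 107.6 → 108
G = 144 + 0.2 × (145 − 144) = 144.2 → 144
B = 114 + 0.2 × (93 − 114) = 109.8 → 110

(108, 144, 110)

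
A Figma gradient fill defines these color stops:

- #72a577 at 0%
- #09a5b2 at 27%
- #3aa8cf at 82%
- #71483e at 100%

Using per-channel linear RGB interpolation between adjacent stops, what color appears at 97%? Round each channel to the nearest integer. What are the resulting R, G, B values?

(104, 88, 86)

97% lies between the 82% and 100% stops, so the local fraction is t = (97 − 82)/(100 − 82) = 15/18 ≈ 0.8333.
#3aa8cf → (58, 168, 207); #71483e → (113, 72, 62).
R = 58 + 0.8333 × (113 − 58) = 103.832 → 104
G = 168 + 0.8333 × (72 − 168) = 88.003 → 88
B = 207 + 0.8333 × (62 − 207) = 86.171 → 86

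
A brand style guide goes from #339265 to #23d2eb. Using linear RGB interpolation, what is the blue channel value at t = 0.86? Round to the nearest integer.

B₁ = 101 (from #339265), B₂ = 235 (from #23d2eb).
B = 101 + 0.86 × (235 − 101) = 216.24 → 216

216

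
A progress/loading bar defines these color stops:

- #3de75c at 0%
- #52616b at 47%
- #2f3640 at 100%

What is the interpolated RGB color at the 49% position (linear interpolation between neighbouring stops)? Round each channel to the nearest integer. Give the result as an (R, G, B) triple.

49% lies between the 47% and 100% stops, so the local fraction is t = (49 − 47)/(100 − 47) = 2/53 ≈ 0.0377.
#52616b → (82, 97, 107); #2f3640 → (47, 54, 64).
R = 82 + 0.0377 × (47 − 82) = 80.68 → 81
G = 97 + 0.0377 × (54 − 97) = 95.379 → 95
B = 107 + 0.0377 × (64 − 107) = 105.379 → 105

(81, 95, 105)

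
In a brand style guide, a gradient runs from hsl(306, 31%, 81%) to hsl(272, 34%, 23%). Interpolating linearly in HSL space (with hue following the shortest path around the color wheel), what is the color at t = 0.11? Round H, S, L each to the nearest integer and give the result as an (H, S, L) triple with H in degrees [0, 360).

(302, 31, 75)

Hue arc: Δh = 272 − 306 = -34° (|Δh| ≤ 180, already the shorter path).
H = 306 + 0.11 × (-34) = 302.26 → 302°
S = 31 + 0.11 × (34 − 31) = 31.33 → 31%
L = 81 + 0.11 × (23 − 81) = 74.62 → 75%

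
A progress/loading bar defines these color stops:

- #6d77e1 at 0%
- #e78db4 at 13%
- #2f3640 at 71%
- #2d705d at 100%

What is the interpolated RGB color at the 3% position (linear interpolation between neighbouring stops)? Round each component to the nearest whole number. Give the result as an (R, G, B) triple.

3% lies between the 0% and 13% stops, so the local fraction is t = (3 − 0)/(13 − 0) = 3/13 ≈ 0.2308.
#6d77e1 → (109, 119, 225); #e78db4 → (231, 141, 180).
R = 109 + 0.2308 × (231 − 109) = 137.158 → 137
G = 119 + 0.2308 × (141 − 119) = 124.078 → 124
B = 225 + 0.2308 × (180 − 225) = 214.614 → 215

(137, 124, 215)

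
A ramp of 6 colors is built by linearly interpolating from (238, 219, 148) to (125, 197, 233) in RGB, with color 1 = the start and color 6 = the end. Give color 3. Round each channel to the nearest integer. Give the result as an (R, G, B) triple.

With 6 swatches and endpoints inclusive, swatch 3 sits at t = (3 − 1)/(6 − 1) = 2/5 ≈ 0.4.
R = 238 + 0.4 × (125 − 238) = 192.8 → 193
G = 219 + 0.4 × (197 − 219) = 210.2 → 210
B = 148 + 0.4 × (233 − 148) = 182 → 182

(193, 210, 182)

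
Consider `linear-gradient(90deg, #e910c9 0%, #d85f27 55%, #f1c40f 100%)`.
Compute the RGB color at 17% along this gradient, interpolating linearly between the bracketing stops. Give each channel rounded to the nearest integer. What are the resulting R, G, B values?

(228, 40, 151)

17% lies between the 0% and 55% stops, so the local fraction is t = (17 − 0)/(55 − 0) = 17/55 ≈ 0.3091.
#e910c9 → (233, 16, 201); #d85f27 → (216, 95, 39).
R = 233 + 0.3091 × (216 − 233) = 227.745 → 228
G = 16 + 0.3091 × (95 − 16) = 40.419 → 40
B = 201 + 0.3091 × (39 − 201) = 150.926 → 151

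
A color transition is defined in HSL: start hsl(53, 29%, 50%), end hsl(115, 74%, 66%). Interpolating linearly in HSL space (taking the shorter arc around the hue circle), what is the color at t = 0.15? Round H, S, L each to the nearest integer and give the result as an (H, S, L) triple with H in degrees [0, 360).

Hue arc: Δh = 115 − 53 = 62° (|Δh| ≤ 180, already the shorter path).
H = 53 + 0.15 × (62) = 62.3 → 62°
S = 29 + 0.15 × (74 − 29) = 35.75 → 36%
L = 50 + 0.15 × (66 − 50) = 52.4 → 52%

(62, 36, 52)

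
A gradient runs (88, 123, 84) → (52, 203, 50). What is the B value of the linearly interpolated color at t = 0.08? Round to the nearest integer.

B = 84 + 0.08 × (50 − 84) = 81.28 → 81

81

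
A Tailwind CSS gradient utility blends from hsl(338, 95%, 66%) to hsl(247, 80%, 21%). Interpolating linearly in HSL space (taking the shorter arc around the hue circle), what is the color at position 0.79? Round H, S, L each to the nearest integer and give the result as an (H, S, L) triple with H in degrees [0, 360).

Hue arc: Δh = 247 − 338 = -91° (|Δh| ≤ 180, already the shorter path).
H = 338 + 0.79 × (-91) = 266.11 → 266°
S = 95 + 0.79 × (80 − 95) = 83.15 → 83%
L = 66 + 0.79 × (21 − 66) = 30.45 → 30%

(266, 83, 30)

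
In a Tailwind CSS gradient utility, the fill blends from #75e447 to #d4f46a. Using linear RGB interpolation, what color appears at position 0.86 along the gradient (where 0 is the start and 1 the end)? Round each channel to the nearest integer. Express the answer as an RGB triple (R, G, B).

#75e447 → (117, 228, 71); #d4f46a → (212, 244, 106).
R = 117 + 0.86 × (212 − 117) = 117 + 0.86 × 95 = 198.7 → 199
G = 228 + 0.86 × (244 − 228) = 228 + 0.86 × 16 = 241.76 → 242
B = 71 + 0.86 × (106 − 71) = 71 + 0.86 × 35 = 101.1 → 101

(199, 242, 101)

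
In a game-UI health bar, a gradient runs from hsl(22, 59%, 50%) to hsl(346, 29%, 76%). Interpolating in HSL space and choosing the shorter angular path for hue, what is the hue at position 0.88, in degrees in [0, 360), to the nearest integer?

Hue: 346 − 22 = 324°, but |324| > 180 so the shorter arc goes the other way: Δh = 324 − 360 = -36°.
H = 22 + 0.88 × (-36) = -9.68 → -10 → -10 mod 360 = 350°

350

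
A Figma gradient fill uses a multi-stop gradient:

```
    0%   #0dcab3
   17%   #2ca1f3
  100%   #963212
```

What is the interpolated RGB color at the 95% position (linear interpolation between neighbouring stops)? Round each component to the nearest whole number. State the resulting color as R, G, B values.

95% lies between the 17% and 100% stops, so the local fraction is t = (95 − 17)/(100 − 17) = 78/83 ≈ 0.9398.
#2ca1f3 → (44, 161, 243); #963212 → (150, 50, 18).
R = 44 + 0.9398 × (150 − 44) = 143.619 → 144
G = 161 + 0.9398 × (50 − 161) = 56.682 → 57
B = 243 + 0.9398 × (18 − 243) = 31.545 → 32

(144, 57, 32)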